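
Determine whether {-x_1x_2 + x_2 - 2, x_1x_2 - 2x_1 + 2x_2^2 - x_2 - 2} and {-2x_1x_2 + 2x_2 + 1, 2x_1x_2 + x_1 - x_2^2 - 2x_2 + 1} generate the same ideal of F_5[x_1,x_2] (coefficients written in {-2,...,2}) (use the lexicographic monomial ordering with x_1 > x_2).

Yes, the ideals are equal.

Equality of ideals is decidable: compute both reduced Gröbner bases (unique for the ordering) and check whether they agree.
Buchberger on the first generating set:
f_1 = -x_1x_2 + x_2 - 2, LT = x_1x_2.
f_2 = x_1x_2 - 2x_1 + 2x_2^2 - x_2 - 2, LT = x_1x_2.

S(f_1,f_2): lcm = x_1x_2. S = 2x_1 - 2x_2^2 - 1.
  leading term x_1: no divisor's leading term divides it; move 2x_1 to the remainder.
  leading term x_2^2: no divisor's leading term divides it; move -2x_2^2 to the remainder.
  leading term 1: no divisor's leading term divides it; move -1 to the remainder.
  remainder 2x_1 - 2x_2^2 - 1 ≠ 0; add g_3 = 2x_1 - 2x_2^2 - 1 to the basis.

S(f_1,g_3): lcm = x_1x_2. S = x_2^3 + 2x_2 + 2.
  leading term x_2^3: no divisor's leading term divides it; move x_2^3 to the remainder.
  leading term x_2: no divisor's leading term divides it; move 2x_2 to the remainder.
  leading term 1: no divisor's leading term divides it; move 2 to the remainder.
  remainder x_2^3 + 2x_2 + 2 ≠ 0; add g_4 = x_2^3 + 2x_2 + 2 to the basis.

The other S-polynomials (S(f_2,g_3), S(f_1,g_4), S(f_2,g_4), S(g_3,g_4)) all reduce to 0 modulo the current basis, so we have a Gröbner basis.
Inter-reduce: drop elements whose leading term is divisible by another's, tail-reduce, and make monic.
Reduced Gröbner basis: {x_1 - x_2^2 + 2, x_2^3 + 2x_2 + 2}.

Buchberger on the second generating set:
h_1 = -2x_1x_2 + 2x_2 + 1, LT = x_1x_2.
h_2 = 2x_1x_2 + x_1 - x_2^2 - 2x_2 + 1, LT = x_1x_2.

S(h_1,h_2): lcm = x_1x_2. S = 2x_1 - 2x_2^2 - 1.
  leading term x_1: no divisor's leading term divides it; move 2x_1 to the remainder.
  leading term x_2^2: no divisor's leading term divides it; move -2x_2^2 to the remainder.
  leading term 1: no divisor's leading term divides it; move -1 to the remainder.
  remainder 2x_1 - 2x_2^2 - 1 ≠ 0; add k_3 = 2x_1 - 2x_2^2 - 1 to the basis.

S(h_1,k_3): lcm = x_1x_2. S = x_2^3 + 2x_2 + 2.
  leading term x_2^3: no divisor's leading term divides it; move x_2^3 to the remainder.
  leading term x_2: no divisor's leading term divides it; move 2x_2 to the remainder.
  leading term 1: no divisor's leading term divides it; move 2 to the remainder.
  remainder x_2^3 + 2x_2 + 2 ≠ 0; add k_4 = x_2^3 + 2x_2 + 2 to the basis.

The other S-polynomials (S(h_2,k_3), S(h_1,k_4), S(h_2,k_4), S(k_3,k_4)) all reduce to 0 modulo the current basis, so we have a Gröbner basis.
Inter-reduce: drop elements whose leading term is divisible by another's, tail-reduce, and make monic.
Reduced Gröbner basis: {x_1 - x_2^2 + 2, x_2^3 + 2x_2 + 2}.

These coincide, so the ideals are equal.
The choice of monomial ordering does not affect the verdict — as long as both bases are computed under the same ordering, their equality decides ideal equality.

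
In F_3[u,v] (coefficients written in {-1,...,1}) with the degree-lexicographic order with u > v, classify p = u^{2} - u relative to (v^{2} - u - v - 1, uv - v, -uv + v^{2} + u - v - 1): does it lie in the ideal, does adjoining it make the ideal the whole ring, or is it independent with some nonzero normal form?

u^{2} - u lies in I (it reduces to 0).

First compute the reduced Gröbner basis of I by Buchberger's algorithm.
f_1 = v^{2} - u - v - 1, LT = v^{2}.
f_2 = uv - v, LT = uv.
f_3 = -uv + v^{2} + u - v - 1, LT = uv.

S(f_1,f_2): lcm = uv^{2}. S = -u^{2} - uv + v^{2} - u.
  leading term u^{2}: no divisor's leading term divides it; move -u^{2} to the remainder.
  leading term uv: subtract (-1)·f_2 from -uv + v^{2} - u → v^{2} - u - v
  leading term v^{2}: subtract (1)·f_1 from v^{2} - u - v → 1
  leading term 1: no divisor's leading term divides it; move 1 to the remainder.
  remainder -u^{2} + 1 ≠ 0; add h_4 = -u^{2} + 1 to the basis.

S(f_1,f_3): lcm = uv^{2}. S = v^{3} - u^{2} - v^{2} - u - v.
  leading term v^{3}: subtract (v)·f_1 from v^{3} - u^{2} - v^{2} - u - v → -u^{2} + uv - u
  leading term u^{2}: subtract (1)·h_4 from -u^{2} + uv - u → uv - u - 1
  leading term uv: subtract (1)·f_2 from uv - u - 1 → -u + v - 1
  leading term u: no divisor's leading term divides it; move -u to the remainder.
  leading term v: no divisor's leading term divides it; move v to the remainder.
  leading term 1: no divisor's leading term divides it; move -1 to the remainder.
  remainder -u + v - 1 ≠ 0; add h_5 = -u + v - 1 to the basis.

S(f_2,f_3): lcm = uv. S = v^{2} + u + v - 1.
  leading term v^{2}: subtract (1)·f_1 from v^{2} + u + v - 1 → -u - v
  leading term u: subtract (1)·h_5 from -u - v → v + 1
  leading term v: no divisor's leading term divides it; move v to the remainder.
  leading term 1: no divisor's leading term divides it; move 1 to the remainder.
  remainder v + 1 ≠ 0; add h_6 = v + 1 to the basis.

The other S-polynomials (S(f_1,h_4), S(f_2,h_4), S(f_3,h_4), S(f_1,h_5), S(f_2,h_5), S(f_3,h_5), S(h_4,h_5), S(f_1,h_6), S(f_2,h_6), S(f_3,h_6), S(h_4,h_6), S(h_5,h_6)) all reduce to 0 modulo the current basis, so we have a Gröbner basis.
Inter-reduce: drop elements whose leading term is divisible by another's, tail-reduce, and make monic.
Reduced Gröbner basis: {u - 1, v + 1}.
Label its elements g_1 = u - 1, g_2 = v + 1.

Reduce p = u^{2} - u modulo G:
  leading term u^{2}: subtract (u)·g_1 from u^{2} - u → 0
  normal form = 0.
Since the normal form is 0, p ∈ I.

Ideal membership is decidable via reduction modulo a Gröbner basis.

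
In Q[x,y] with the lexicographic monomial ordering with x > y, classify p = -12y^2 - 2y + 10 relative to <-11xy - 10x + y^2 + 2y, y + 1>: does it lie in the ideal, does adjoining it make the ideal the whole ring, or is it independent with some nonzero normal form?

-12y^2 - 2y + 10 lies in I (it reduces to 0).

First compute the reduced Gröbner basis of I by Buchberger's algorithm.
f_1 = -11xy - 10x + y^2 + 2y, LT = xy.
f_2 = y + 1, LT = y.

S(f_1,f_2): lcm = xy. S = -1/11x - 1/11y^2 - 2/11y.
  leading term x: no divisor's leading term divides it; move -1/11x to the remainder.
  leading term y^2: subtract (-1/11y)·f_2 from -1/11y^2 - 2/11y → -1/11y
  leading term y: subtract (-1/11)·f_2 from -1/11y → 1/11
  leading term 1: no divisor's leading term divides it; move 1/11 to the remainder.
  remainder -1/11x + 1/11 ≠ 0; add h_3 = -1/11x + 1/11 to the basis.

The other S-polynomials (S(f_1,h_3), S(f_2,h_3)) all reduce to 0 modulo the current basis, so we have a Gröbner basis.
Inter-reduce: drop elements whose leading term is divisible by another's, tail-reduce, and make monic.
Reduced Gröbner basis: {x - 1, y + 1}.
Label its elements g_1 = x - 1, g_2 = y + 1.

Reduce p = -12y^2 - 2y + 10 modulo G:
  leading term y^2: subtract (-12y)·g_2 from -12y^2 - 2y + 10 → 10y + 10
  leading term y: subtract (10)·g_2 from 10y + 10 → 0
  normal form = 0.
Since the normal form is 0, p ∈ I.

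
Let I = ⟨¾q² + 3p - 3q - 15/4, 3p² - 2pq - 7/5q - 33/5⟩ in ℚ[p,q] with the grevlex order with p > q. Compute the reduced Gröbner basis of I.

G = {p² - ⅔pq - 7/15q - 11/5, q² + 4p - 4q - 5}

The reduced Gröbner basis is the canonical form of the ideal for this ordering.

f_1 = ¾q² + 3p - 3q - 15/4, LT = q².
f_2 = 3p² - 2pq - 7/5q - 33/5, LT = p².

The S-polynomials (S(f_1,f_2)) all reduce to 0 modulo the current basis, so we have a Gröbner basis.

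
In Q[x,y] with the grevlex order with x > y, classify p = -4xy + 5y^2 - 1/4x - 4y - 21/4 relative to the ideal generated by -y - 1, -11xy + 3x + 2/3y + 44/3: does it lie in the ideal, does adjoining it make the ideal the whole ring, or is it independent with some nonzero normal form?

-4xy + 5y^2 - 1/4x - 4y - 21/4 lies in I (it reduces to 0).

First compute the reduced Gröbner basis of I by Buchberger's algorithm.
f_1 = -y - 1, LT = y.
f_2 = -11xy + 3x + 2/3y + 44/3, LT = xy.

S(f_1,f_2): lcm = xy. S = 14/11x + 2/33y + 4/3.
  reduce S modulo (f_1, f_2):
  remainder 14/11x + 14/11 ≠ 0; add h_3 = 14/11x + 14/11 to the basis.

The other S-polynomials (S(f_1,h_3), S(f_2,h_3)) all reduce to 0 modulo the current basis, so we have a Gröbner basis.
Inter-reduce: drop elements whose leading term is divisible by another's, tail-reduce, and make monic.
Reduced Gröbner basis: {x + 1, y + 1}.
Label its elements g_1 = x + 1, g_2 = y + 1.

Reduce p = -4xy + 5y^2 - 1/4x - 4y - 21/4 modulo G:
  leading term xy: subtract (-4y)·g_1 from -4xy + 5y^2 - 1/4x - 4y - 21/4 → 5y^2 - 1/4x - 21/4
  leading term y^2: subtract (5y)·g_2 from 5y^2 - 1/4x - 21/4 → -1/4x - 5y - 21/4
  leading term x: subtract (-1/4)·g_1 from -1/4x - 5y - 21/4 → -5y - 5
  leading term y: subtract (-5)·g_2 from -5y - 5 → 0
  normal form = 0.
Since the normal form is 0, p ∈ I.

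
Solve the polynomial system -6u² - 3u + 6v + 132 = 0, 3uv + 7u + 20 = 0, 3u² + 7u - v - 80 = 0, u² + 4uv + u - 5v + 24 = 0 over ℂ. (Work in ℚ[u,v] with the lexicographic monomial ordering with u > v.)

Compute a lex Gröbner basis by Buchberger's algorithm.
f_1 = -6u² - 3u + 6v + 132, LT = u².
f_2 = 3uv + 7u + 20, LT = uv.
f_3 = 3u² + 7u - v - 80, LT = u².
f_4 = u² + 4uv + u - 5v + 24, LT = u².

S(f_1,f_2): lcm = u²v. S = -7/3u² + ½uv - 20/3u - v² - 22v.
  reduce S modulo (f_1, f_2, f_3, f_4):
  remainder -20/3u - v² - 73/3v - 164/3 ≠ 0; add h_5 = -20/3u - v² - 73/3v - 164/3 to the basis.

S(f_1,f_3): lcm = u². S = -11/6u - ⅔v + 14/3.
  reduce S modulo (f_1, f_2, f_3, f_4, h_5):
  remainder 11/40v² + 241/40v + 197/10 ≠ 0; add h_6 = 11/40v² + 241/40v + 197/10 to the basis.

S(f_1,f_4): lcm = u². S = -4uv - ½u + 4v - 46.
  reduce S modulo (f_1, f_2, f_3, f_4, h_5, h_6):
  remainder 26/33v + 104/33 ≠ 0; add h_7 = 26/33v + 104/33 to the basis.

The other S-polynomials (S(f_2,f_3), S(f_2,f_4), S(f_3,f_4), S(f_1,h_5), S(f_2,h_5), S(f_3,h_5), S(f_4,h_5), S(f_1,h_6), S(f_2,h_6), S(f_3,h_6), S(f_4,h_6), S(h_5,h_6), S(f_1,h_7), S(f_2,h_7), S(f_3,h_7), S(f_4,h_7), S(h_5,h_7), S(h_6,h_7)) all reduce to 0 modulo the current basis, so we have a Gröbner basis.
Inter-reduce: drop elements whose leading term is divisible by another's, tail-reduce, and make monic.
Reduced Gröbner basis: {u - 4, v + 4}.

The lex basis is triangular: the last element involves only v. Solving v + 4 = 0 gives v ∈ {-4}; substituting each value into the earlier elements determines the remaining variables.
  v = -4: the earlier basis element becomes u - 4 = 0, giving u = 4 — point (4, -4).

{(4, -4)}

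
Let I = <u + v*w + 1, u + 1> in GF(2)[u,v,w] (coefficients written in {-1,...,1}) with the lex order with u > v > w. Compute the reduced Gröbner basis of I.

G = {u + 1, v*w}

Buchberger's algorithm terminates because the ascending chain of leading-term ideals stabilizes.

f_1 = u + v*w + 1, LT = u.
f_2 = u + 1, LT = u.

S(f_1,f_2): lcm = u. S = v*w.
  leading term v*w: no divisor's leading term divides it; move v*w to the remainder.
  remainder v*w ≠ 0; add g_3 = v*w to the basis.

The other S-polynomials (S(f_1,g_3), S(f_2,g_3)) all reduce to 0 modulo the current basis, so we have a Gröbner basis.
Inter-reduce: drop elements whose leading term is divisible by another's, tail-reduce, and make monic.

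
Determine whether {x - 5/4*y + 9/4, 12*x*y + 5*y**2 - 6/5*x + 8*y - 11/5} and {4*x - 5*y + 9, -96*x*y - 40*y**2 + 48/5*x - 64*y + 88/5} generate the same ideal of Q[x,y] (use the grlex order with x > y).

Yes, the ideals are equal.

For a fixed monomial order, each ideal has a unique reduced Gröbner basis; comparing bases decides equality.
Buchberger on the first generating set:
f_1 = x - 5/4*y + 9/4, LT = x.
f_2 = 12*x*y + 5*y**2 - 6/5*x + 8*y - 11/5, LT = x*y.

S(f_1,f_2): lcm = x*y. S = -5/3*y**2 + 1/10*x + 19/12*y + 11/60.
  leading term y**2: no divisor's leading term divides it; move -5/3*y**2 to the remainder.
  leading term x: subtract (1/10)·f_1 from 1/10*x + 19/12*y + 11/60 → 41/24*y - 1/24
  leading term y: no divisor's leading term divides it; move 41/24*y to the remainder.
  leading term 1: no divisor's leading term divides it; move -1/24 to the remainder.
  remainder -5/3*y**2 + 41/24*y - 1/24 ≠ 0; add g_3 = -5/3*y**2 + 41/24*y - 1/24 to the basis.

The other S-polynomials (S(f_1,g_3), S(f_2,g_3)) all reduce to 0 modulo the current basis, so we have a Gröbner basis.
Inter-reduce: drop elements whose leading term is divisible by another's, tail-reduce, and make monic.
Reduced Gröbner basis: {y**2 - 41/40*y + 1/40, x - 5/4*y + 9/4}.

Buchberger on the second generating set:
h_1 = 4*x - 5*y + 9, LT = x.
h_2 = -96*x*y - 40*y**2 + 48/5*x - 64*y + 88/5, LT = x*y.

S(h_1,h_2): lcm = x*y. S = -5/3*y**2 + 1/10*x + 19/12*y + 11/60.
  leading term y**2: no divisor's leading term divides it; move -5/3*y**2 to the remainder.
  leading term x: subtract (1/40)·h_1 from 1/10*x + 19/12*y + 11/60 → 41/24*y - 1/24
  leading term y: no divisor's leading term divides it; move 41/24*y to the remainder.
  leading term 1: no divisor's leading term divides it; move -1/24 to the remainder.
  remainder -5/3*y**2 + 41/24*y - 1/24 ≠ 0; add k_3 = -5/3*y**2 + 41/24*y - 1/24 to the basis.

The other S-polynomials (S(h_1,k_3), S(h_2,k_3)) all reduce to 0 modulo the current basis, so we have a Gröbner basis.
Inter-reduce: drop elements whose leading term is divisible by another's, tail-reduce, and make monic.
Reduced Gröbner basis: {y**2 - 41/40*y + 1/40, x - 5/4*y + 9/4}.

Same reduced basis, so the two generating sets span the same ideal.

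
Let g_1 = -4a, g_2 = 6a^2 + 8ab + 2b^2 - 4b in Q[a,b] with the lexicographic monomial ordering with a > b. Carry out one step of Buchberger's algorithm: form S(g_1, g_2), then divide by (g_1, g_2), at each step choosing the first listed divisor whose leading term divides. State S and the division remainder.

S(g_1, g_2) = -4/3ab - 1/3b^2 + 2/3b; remainder on division = -1/3b^2 + 2/3b.

lcm(LM(g_1), LM(g_2)) = a^2.
S = (lcm/LT(g_1))·g_1 − (lcm/LT(g_2))·g_2 = -4/3ab - 1/3b^2 + 2/3b.
Reduce S modulo (g_1, g_2) in that order:
  leading term ab: subtract (1/3b)·g_1 from -4/3ab - 1/3b^2 + 2/3b → -1/3b^2 + 2/3b
  leading term b^2: no divisor's leading term divides it; move -1/3b^2 to the remainder.
  leading term b: no divisor's leading term divides it; move 2/3b to the remainder.
The remainder -1/3b^2 + 2/3b is nonzero, so it would be added as the next basis element.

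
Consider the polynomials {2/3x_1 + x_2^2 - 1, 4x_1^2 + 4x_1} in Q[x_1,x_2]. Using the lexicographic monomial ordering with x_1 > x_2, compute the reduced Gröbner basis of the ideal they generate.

f_1 = 2/3x_1 + x_2^2 - 1, LT = x_1.
f_2 = 4x_1^2 + 4x_1, LT = x_1^2.

S(f_1,f_2): lcm = x_1^2. S = 3/2x_1x_2^2 - 5/2x_1.
  reduce S modulo (f_1, f_2):
  remainder -9/4x_2^4 + 6x_2^2 - 15/4 ≠ 0; add g_3 = -9/4x_2^4 + 6x_2^2 - 15/4 to the basis.

The other S-polynomials (S(f_1,g_3), S(f_2,g_3)) all reduce to 0 modulo the current basis, so we have a Gröbner basis.
Inter-reduce: drop elements whose leading term is divisible by another's, tail-reduce, and make monic.

G = {x_1 + 3/2x_2^2 - 3/2, x_2^4 - 8/3x_2^2 + 5/3}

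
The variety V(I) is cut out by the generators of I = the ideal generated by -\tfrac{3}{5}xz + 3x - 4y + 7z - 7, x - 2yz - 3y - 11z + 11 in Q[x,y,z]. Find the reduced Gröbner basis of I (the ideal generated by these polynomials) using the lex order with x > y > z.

Buchberger's algorithm terminates because the ascending chain of leading-term ideals stabilizes.

f_1 = -\tfrac{3}{5}xz + 3x - 4y + 7z - 7, LT = xz.
f_2 = x - 2yz - 3y - 11z + 11, LT = x.

S(f_1,f_2): lcm = xz. S = -5x + 2yz^{2} + 3yz + \tfrac{20}{3}y + 11z^{2} - \tfrac{68}{3}z + \tfrac{35}{3}.
  reduce S modulo (f_1, f_2):
  remainder 2yz^{2} - 7yz - \tfrac{25}{3}y + 11z^{2} - \tfrac{233}{3}z + \tfrac{200}{3} ≠ 0; add g_3 = 2yz^{2} - 7yz - \tfrac{25}{3}y + 11z^{2} - \tfrac{233}{3}z + \tfrac{200}{3} to the basis.

The other S-polynomials (S(f_1,g_3), S(f_2,g_3)) all reduce to 0 modulo the current basis, so we have a Gröbner basis.
Inter-reduce: drop elements whose leading term is divisible by another's, tail-reduce, and make monic.

G = {x - 2yz - 3y - 11z + 11, yz^{2} - \tfrac{7}{2}yz - \tfrac{25}{6}y + \tfrac{11}{2}z^{2} - \tfrac{233}{6}z + \tfrac{100}{3}}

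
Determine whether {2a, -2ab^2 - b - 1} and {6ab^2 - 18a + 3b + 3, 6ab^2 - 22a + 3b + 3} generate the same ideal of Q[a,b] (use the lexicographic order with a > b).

Since reduced Gröbner bases are canonical representatives of ideals under a given ordering, it suffices to compute and compare them.
Buchberger on the first generating set:
f_1 = 2a, LT = a.
f_2 = -2ab^2 - b - 1, LT = ab^2.

S(f_1,f_2): lcm = ab^2. S = -1/2b - 1/2.
  reduce S modulo (f_1, f_2):
  remainder -1/2b - 1/2 ≠ 0; add g_3 = -1/2b - 1/2 to the basis.

The other S-polynomials (S(f_1,g_3), S(f_2,g_3)) all reduce to 0 modulo the current basis, so we have a Gröbner basis.
Inter-reduce: drop elements whose leading term is divisible by another's, tail-reduce, and make monic.
Reduced Gröbner basis: {a, b + 1}.

Buchberger on the second generating set:
h_1 = 6ab^2 - 18a + 3b + 3, LT = ab^2.
h_2 = 6ab^2 - 22a + 3b + 3, LT = ab^2.

S(h_1,h_2): lcm = ab^2. S = 2/3a.
  reduce S modulo (h_1, h_2):
  remainder 2/3a ≠ 0; add k_3 = 2/3a to the basis.

S(h_1,k_3): lcm = ab^2. S = -3a + 1/2b + 1/2.
  reduce S modulo (h_1, h_2, k_3):
  remainder 1/2b + 1/2 ≠ 0; add k_4 = 1/2b + 1/2 to the basis.

The other S-polynomials (S(h_2,k_3), S(h_1,k_4), S(h_2,k_4), S(k_3,k_4)) all reduce to 0 modulo the current basis, so we have a Gröbner basis.
Inter-reduce: drop elements whose leading term is divisible by another's, tail-reduce, and make monic.
Reduced Gröbner basis: {a, b + 1}.

These coincide, so the ideals are equal.

Yes, the ideals are equal.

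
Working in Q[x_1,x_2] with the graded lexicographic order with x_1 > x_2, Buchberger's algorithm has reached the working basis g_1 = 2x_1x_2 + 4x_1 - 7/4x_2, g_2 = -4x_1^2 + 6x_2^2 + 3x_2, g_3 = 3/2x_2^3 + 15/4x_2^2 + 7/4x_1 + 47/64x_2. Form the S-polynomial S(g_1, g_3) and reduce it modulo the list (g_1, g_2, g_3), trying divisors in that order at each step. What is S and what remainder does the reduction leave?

S(g_1, g_3) = -1/2x_1x_2^2 - 7/8x_2^3 - 7/6x_1^2 - 47/96x_1x_2; remainder on division = 0.

lcm(LM(g_1), LM(g_3)) = x_1x_2^3.
S = (lcm/LT(g_1))·g_1 − (lcm/LT(g_3))·g_3 = -1/2x_1x_2^2 - 7/8x_2^3 - 7/6x_1^2 - 47/96x_1x_2.
Reduce S modulo (g_1, g_2, g_3) in that order:
  leading term x_1x_2^2: subtract (-1/4x_2)·g_1 from -1/2x_1x_2^2 - 7/8x_2^3 - 7/6x_1^2 - 47/96x_1x_2 → -7/8x_2^3 - 7/6x_1^2 + 49/96x_1x_2 - 7/16x_2^2
  leading term x_2^3: subtract (-7/12)·g_3 from -7/8x_2^3 - 7/6x_1^2 + 49/96x_1x_2 - 7/16x_2^2 → -7/6x_1^2 + 49/96x_1x_2 + 7/4x_2^2 + 49/48x_1 + 329/768x_2
  leading term x_1^2: subtract (7/24)·g_2 from -7/6x_1^2 + 49/96x_1x_2 + 7/4x_2^2 + 49/48x_1 + 329/768x_2 → 49/96x_1x_2 + 49/48x_1 - 343/768x_2
  leading term x_1x_2: subtract (49/192)·g_1 from 49/96x_1x_2 + 49/48x_1 - 343/768x_2 → 0
The remainder is 0, so this S-polynomial contributes no new basis element.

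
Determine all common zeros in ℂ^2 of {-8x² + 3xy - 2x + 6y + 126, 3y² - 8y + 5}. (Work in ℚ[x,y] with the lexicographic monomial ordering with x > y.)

{(-4, 1), (33/8, 1), (3/16 - 7*sqrt(89)/16, 5/3), (3/16 + 7*sqrt(89)/16, 5/3)}

Compute a lex Gröbner basis by Buchberger's algorithm.
f_1 = -8x² + 3xy - 2x + 6y + 126, LT = x².
f_2 = 3y² - 8y + 5, LT = y².

The S-polynomials (S(f_1,f_2)) all reduce to 0 modulo the current basis, so we have a Gröbner basis.
Inter-reduce: drop elements whose leading term is divisible by another's, tail-reduce, and make monic.
Reduced Gröbner basis: {x² - ⅜xy + ¼x - ¾y - 63/4, y² - 8/3y + 5/3}.

From the last basis element, y² - 8/3y + 5/3 = 0, so y takes values in {1, 5/3}. Each choice, substituted upward through the basis, yields the corresponding point(s) of the solution set.
  y = 1: the earlier basis element becomes x² - ⅛x - 33/2 = 0, giving x = -4, 33/8 — points (-4, 1), (33/8, 1).
  y = 5/3: the earlier basis element becomes x² - ⅜x - 17 = 0, giving x = 3/16 - 7*sqrt(89)/16, 3/16 + 7*sqrt(89)/16 — points (3/16 - 7*sqrt(89)/16, 5/3), (3/16 + 7*sqrt(89)/16, 5/3).
Zero-dimensionality of the ideal guarantees finitely many solutions over ℂ.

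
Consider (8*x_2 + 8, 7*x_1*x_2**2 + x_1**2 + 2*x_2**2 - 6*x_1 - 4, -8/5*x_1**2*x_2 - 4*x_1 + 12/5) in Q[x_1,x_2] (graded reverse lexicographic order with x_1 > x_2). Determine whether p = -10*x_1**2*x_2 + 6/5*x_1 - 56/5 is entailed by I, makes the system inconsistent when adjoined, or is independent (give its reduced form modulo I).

First compute the reduced Gröbner basis of I by Buchberger's algorithm.
f_1 = 8*x_2 + 8, LT = x_2.
f_2 = 7*x_1*x_2**2 + x_1**2 + 2*x_2**2 - 6*x_1 - 4, LT = x_1*x_2**2.
f_3 = -8/5*x_1**2*x_2 - 4*x_1 + 12/5, LT = x_1**2*x_2.

S(f_1,f_2): lcm = x_1*x_2**2. S = -1/7*x_1**2 + x_1*x_2 - 2/7*x_2**2 + 6/7*x_1 + 4/7.
  reduce S modulo (f_1, f_2, f_3):
  remainder -1/7*x_1**2 - 1/7*x_1 + 2/7 ≠ 0; add h_4 = -1/7*x_1**2 - 1/7*x_1 + 2/7 to the basis.

S(f_1,f_3): lcm = x_1**2*x_2. S = x_1**2 - 5/2*x_1 + 3/2.
  reduce S modulo (f_1, f_2, f_3, h_4):
  remainder -7/2*x_1 + 7/2 ≠ 0; add h_5 = -7/2*x_1 + 7/2 to the basis.

The other S-polynomials (S(f_2,f_3), S(f_1,h_4), S(f_2,h_4), S(f_3,h_4), S(f_1,h_5), S(f_2,h_5), S(f_3,h_5), S(h_4,h_5)) all reduce to 0 modulo the current basis, so we have a Gröbner basis.
Inter-reduce: drop elements whose leading term is divisible by another's, tail-reduce, and make monic.
Reduced Gröbner basis: {x_1 - 1, x_2 + 1}.
Label its elements g_1 = x_1 - 1, g_2 = x_2 + 1.

Reduce p = -10*x_1**2*x_2 + 6/5*x_1 - 56/5 modulo G:
  leading term x_1**2*x_2: subtract (-10*x_1*x_2)·g_1 from -10*x_1**2*x_2 + 6/5*x_1 - 56/5 → -10*x_1*x_2 + 6/5*x_1 - 56/5
  leading term x_1*x_2: subtract (-10*x_2)·g_1 from -10*x_1*x_2 + 6/5*x_1 - 56/5 → 6/5*x_1 - 10*x_2 - 56/5
  leading term x_1: subtract (6/5)·g_1 from 6/5*x_1 - 10*x_2 - 56/5 → -10*x_2 - 10
  leading term x_2: subtract (-10)·g_2 from -10*x_2 - 10 → 0
  normal form = 0.
Since the normal form is 0, p ∈ I.

-10*x_1**2*x_2 + 6/5*x_1 - 56/5 lies in I (it reduces to 0).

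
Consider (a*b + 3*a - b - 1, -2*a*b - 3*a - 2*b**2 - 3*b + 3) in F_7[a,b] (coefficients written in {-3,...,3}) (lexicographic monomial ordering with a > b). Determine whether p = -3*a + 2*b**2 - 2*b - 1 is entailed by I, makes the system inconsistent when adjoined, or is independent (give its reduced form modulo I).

-3*a + 2*b**2 - 2*b - 1 lies in I (it reduces to 0).

First compute the reduced Gröbner basis of I by Buchberger's algorithm.
f_1 = a*b + 3*a - b - 1, LT = a*b.
f_2 = -2*a*b - 3*a - 2*b**2 - 3*b + 3, LT = a*b.

S(f_1,f_2): lcm = a*b. S = -2*a - b**2 + b - 3.
  reduce S modulo (f_1, f_2):
  remainder -2*a - b**2 + b - 3 ≠ 0; add h_3 = -2*a - b**2 + b - 3 to the basis.

S(f_1,h_3): lcm = a*b. S = 3*a + 3*b**3 - 3*b**2 + b - 1.
  reduce S modulo (f_1, f_2, h_3):
  remainder 3*b**3 - b**2 - b - 2 ≠ 0; add h_4 = 3*b**3 - b**2 - b - 2 to the basis.

The other S-polynomials (S(f_2,h_3), S(f_1,h_4), S(f_2,h_4), S(h_3,h_4)) all reduce to 0 modulo the current basis, so we have a Gröbner basis.
Inter-reduce: drop elements whose leading term is divisible by another's, tail-reduce, and make monic.
Reduced Gröbner basis: {a - 3*b**2 + 3*b - 2, b**3 + 2*b**2 + 2*b - 3}.
Label its elements g_1 = a - 3*b**2 + 3*b - 2, g_2 = b**3 + 2*b**2 + 2*b - 3.

Reduce p = -3*a + 2*b**2 - 2*b - 1 modulo G:
  leading term a: subtract (-3)·g_1 from -3*a + 2*b**2 - 2*b - 1 → 0
  normal form = 0.
Since the normal form is 0, p ∈ I.

Ideal membership is decidable via reduction modulo a Gröbner basis.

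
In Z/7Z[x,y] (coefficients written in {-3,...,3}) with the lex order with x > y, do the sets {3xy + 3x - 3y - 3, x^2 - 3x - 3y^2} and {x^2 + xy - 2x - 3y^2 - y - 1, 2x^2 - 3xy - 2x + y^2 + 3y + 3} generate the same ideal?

Yes, the ideals are equal.

Equality of ideals is decidable: compute both reduced Gröbner bases (unique for the ordering) and check whether they agree.
Buchberger on the first generating set:
f_1 = 3xy + 3x - 3y - 3, LT = xy.
f_2 = x^2 - 3x - 3y^2, LT = x^2.

S(f_1,f_2): lcm = x^2y. S = x^2 + 2xy - x + 3y^3.
  leading term x^2: subtract (1)·f_2 from x^2 + 2xy - x + 3y^3 → 2xy + 2x + 3y^3 + 3y^2
  leading term xy: subtract (3)·f_1 from 2xy + 2x + 3y^3 + 3y^2 → 3y^3 + 3y^2 + 2y + 2
  leading term y^3: no divisor's leading term divides it; move 3y^3 to the remainder.
  leading term y^2: no divisor's leading term divides it; move 3y^2 to the remainder.
  leading term y: no divisor's leading term divides it; move 2y to the remainder.
  leading term 1: no divisor's leading term divides it; move 2 to the remainder.
  remainder 3y^3 + 3y^2 + 2y + 2 ≠ 0; add g_3 = 3y^3 + 3y^2 + 2y + 2 to the basis.

The other S-polynomials (S(f_1,g_3), S(f_2,g_3)) all reduce to 0 modulo the current basis, so we have a Gröbner basis.
Inter-reduce: drop elements whose leading term is divisible by another's, tail-reduce, and make monic.
Reduced Gröbner basis: {x^2 - 3x - 3y^2, xy + x - y - 1, y^3 + y^2 + 3y + 3}.

Buchberger on the second generating set:
h_1 = x^2 + xy - 2x - 3y^2 - y - 1, LT = x^2.
h_2 = 2x^2 - 3xy - 2x + y^2 + 3y + 3, LT = x^2.

S(h_1,h_2): lcm = x^2. S = -xy - x + y + 1.
  leading term xy: no divisor's leading term divides it; move -xy to the remainder.
  leading term x: no divisor's leading term divides it; move -x to the remainder.
  leading term y: no divisor's leading term divides it; move y to the remainder.
  leading term 1: no divisor's leading term divides it; move 1 to the remainder.
  remainder -xy - x + y + 1 ≠ 0; add k_3 = -xy - x + y + 1 to the basis.

S(h_1,k_3): lcm = x^2y. S = -x^2 + xy^2 - xy + x - 3y^3 - y^2 - y.
  leading term x^2: subtract (-1)·h_1 from -x^2 + xy^2 - xy + x - 3y^3 - y^2 - y → xy^2 - x - 3y^3 + 3y^2 - 2y - 1
  leading term xy^2: subtract (-y)·k_3 from xy^2 - x - 3y^3 + 3y^2 - 2y - 1 → -xy - x - 3y^3 - 3y^2 - y - 1
  leading term xy: subtract (1)·k_3 from -xy - x - 3y^3 - 3y^2 - y - 1 → -3y^3 - 3y^2 - 2y - 2
  leading term y^3: no divisor's leading term divides it; move -3y^3 to the remainder.
  leading term y^2: no divisor's leading term divides it; move -3y^2 to the remainder.
  leading term y: no divisor's leading term divides it; move -2y to the remainder.
  leading term 1: no divisor's leading term divides it; move -2 to the remainder.
  remainder -3y^3 - 3y^2 - 2y - 2 ≠ 0; add k_4 = -3y^3 - 3y^2 - 2y - 2 to the basis.

The other S-polynomials (S(h_2,k_3), S(h_1,k_4), S(h_2,k_4), S(k_3,k_4)) all reduce to 0 modulo the current basis, so we have a Gröbner basis.
Inter-reduce: drop elements whose leading term is divisible by another's, tail-reduce, and make monic.
Reduced Gröbner basis: {x^2 - 3x - 3y^2, xy + x - y - 1, y^3 + y^2 + 3y + 3}.

The two bases agree; hence the ideals are identical.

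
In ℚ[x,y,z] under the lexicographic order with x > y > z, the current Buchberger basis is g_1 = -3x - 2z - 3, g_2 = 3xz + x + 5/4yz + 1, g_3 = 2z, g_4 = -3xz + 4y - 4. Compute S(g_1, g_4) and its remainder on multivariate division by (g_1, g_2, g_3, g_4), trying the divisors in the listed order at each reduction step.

lcm(LM(g_1), LM(g_4)) = xz.
S = (lcm/LT(g_1))·g_1 − (lcm/LT(g_4))·g_4 = 4/3y + ⅔z² + z - 4/3.
Reduce S modulo (g_1, g_2, g_3, g_4) in that order:
  leading term y: no divisor's leading term divides it; move 4/3y to the remainder.
  leading term z²: subtract (⅓z)·g_3 from ⅔z² + z - 4/3 → z - 4/3
  leading term z: subtract (½)·g_3 from z - 4/3 → -4/3
  leading term 1: no divisor's leading term divides it; move -4/3 to the remainder.
The remainder 4/3y - 4/3 is nonzero, so it would be added as the next basis element.

S(g_1, g_4) = 4/3y + ⅔z² + z - 4/3; remainder on division = 4/3y - 4/3.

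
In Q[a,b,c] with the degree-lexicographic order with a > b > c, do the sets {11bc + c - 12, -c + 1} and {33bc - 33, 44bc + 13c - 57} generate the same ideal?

For a fixed monomial order, each ideal has a unique reduced Gröbner basis; comparing bases decides equality.
Buchberger on the first generating set:
f_1 = 11bc + c - 12, LT = bc.
f_2 = -c + 1, LT = c.

S(f_1,f_2): lcm = bc. S = b + 1/11c - 12/11.
  leading term b: no divisor's leading term divides it; move b to the remainder.
  leading term c: subtract (-1/11)·f_2 from 1/11c - 12/11 → -1
  leading term 1: no divisor's leading term divides it; move -1 to the remainder.
  remainder b - 1 ≠ 0; add g_3 = b - 1 to the basis.

The other S-polynomials (S(f_1,g_3), S(f_2,g_3)) all reduce to 0 modulo the current basis, so we have a Gröbner basis.
Inter-reduce: drop elements whose leading term is divisible by another's, tail-reduce, and make monic.
Reduced Gröbner basis: {b - 1, c - 1}.

Buchberger on the second generating set:
h_1 = 33bc - 33, LT = bc.
h_2 = 44bc + 13c - 57, LT = bc.

S(h_1,h_2): lcm = bc. S = -13/44c + 13/44.
  leading term c: no divisor's leading term divides it; move -13/44c to the remainder.
  leading term 1: no divisor's leading term divides it; move 13/44 to the remainder.
  remainder -13/44c + 13/44 ≠ 0; add k_3 = -13/44c + 13/44 to the basis.

S(h_1,k_3): lcm = bc. S = b - 1.
  leading term b: no divisor's leading term divides it; move b to the remainder.
  leading term 1: no divisor's leading term divides it; move -1 to the remainder.
  remainder b - 1 ≠ 0; add k_4 = b - 1 to the basis.

The other S-polynomials (S(h_2,k_3), S(h_1,k_4), S(h_2,k_4), S(k_3,k_4)) all reduce to 0 modulo the current basis, so we have a Gröbner basis.
Inter-reduce: drop elements whose leading term is divisible by another's, tail-reduce, and make monic.
Reduced Gröbner basis: {b - 1, c - 1}.

Same reduced basis, so the two generating sets span the same ideal.

Yes, the ideals are equal.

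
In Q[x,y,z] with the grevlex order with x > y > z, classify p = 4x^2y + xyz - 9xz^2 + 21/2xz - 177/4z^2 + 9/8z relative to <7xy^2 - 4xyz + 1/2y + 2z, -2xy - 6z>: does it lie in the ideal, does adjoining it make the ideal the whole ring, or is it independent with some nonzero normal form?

First compute the reduced Gröbner basis of I by Buchberger's algorithm.
f_1 = 7xy^2 - 4xyz + 1/2y + 2z, LT = xy^2.
f_2 = -2xy - 6z, LT = xy.

S(f_1,f_2): lcm = xy^2. S = -4/7xyz - 3yz + 1/14y + 2/7z.
  leading term xyz: subtract (2/7z)·f_2 from -4/7xyz - 3yz + 1/14y + 2/7z → -3yz + 12/7z^2 + 1/14y + 2/7z
  leading term yz: no divisor's leading term divides it; move -3yz to the remainder.
  leading term z^2: no divisor's leading term divides it; move 12/7z^2 to the remainder.
  leading term y: no divisor's leading term divides it; move 1/14y to the remainder.
  leading term z: no divisor's leading term divides it; move 2/7z to the remainder.
  remainder -3yz + 12/7z^2 + 1/14y + 2/7z ≠ 0; add h_3 = -3yz + 12/7z^2 + 1/14y + 2/7z to the basis.

S(f_2,h_3): lcm = xyz. S = 4/7xz^2 + 1/42xy + 2/21xz + 3z^2.
  leading term xz^2: no divisor's leading term divides it; move 4/7xz^2 to the remainder.
  leading term xy: subtract (-1/84)·f_2 from 1/42xy + 2/21xz + 3z^2 → 2/21xz + 3z^2 - 1/14z
  leading term xz: no divisor's leading term divides it; move 2/21xz to the remainder.
  leading term z^2: no divisor's leading term divides it; move 3z^2 to the remainder.
  leading term z: no divisor's leading term divides it; move -1/14z to the remainder.
  remainder 4/7xz^2 + 2/21xz + 3z^2 - 1/14z ≠ 0; add h_4 = 4/7xz^2 + 2/21xz + 3z^2 - 1/14z to the basis.

The other S-polynomials (S(f_1,h_3), S(f_1,h_4), S(f_2,h_4), S(h_3,h_4)) all reduce to 0 modulo the current basis, so we have a Gröbner basis.
Inter-reduce: drop elements whose leading term is divisible by another's, tail-reduce, and make monic.
Reduced Gröbner basis: {xz^2 + 1/6xz + 21/4z^2 - 1/8z, xy + 3z, yz - 4/7z^2 - 1/42y - 2/21z}.
Label its elements g_1 = xz^2 + 1/6xz + 21/4z^2 - 1/8z, g_2 = xy + 3z, g_3 = yz - 4/7z^2 - 1/42y - 2/21z.

Reduce p = 4x^2y + xyz - 9xz^2 + 21/2xz - 177/4z^2 + 9/8z modulo G:
  leading term x^2y: subtract (4x)·g_2 from 4x^2y + xyz - 9xz^2 + 21/2xz - 177/4z^2 + 9/8z → xyz - 9xz^2 - 3/2xz - 177/4z^2 + 9/8z
  leading term xyz: subtract (z)·g_2 from xyz - 9xz^2 - 3/2xz - 177/4z^2 + 9/8z → -9xz^2 - 3/2xz - 189/4z^2 + 9/8z
  leading term xz^2: subtract (-9)·g_1 from -9xz^2 - 3/2xz - 189/4z^2 + 9/8z → 0
  normal form = 0.
Since the normal form is 0, p ∈ I.

The remainder on division by a Gröbner basis is unique — it is the normal form.

4x^2y + xyz - 9xz^2 + 21/2xz - 177/4z^2 + 9/8z lies in I (it reduces to 0).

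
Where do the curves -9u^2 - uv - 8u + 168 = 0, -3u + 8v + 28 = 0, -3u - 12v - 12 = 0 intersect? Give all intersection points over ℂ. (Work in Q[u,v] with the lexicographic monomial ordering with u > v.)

Compute a lex Gröbner basis by Buchberger's algorithm.
f_1 = -9u^2 - uv - 8u + 168, LT = u^2.
f_2 = -3u + 8v + 28, LT = u.
f_3 = -3u - 12v - 12, LT = u.

S(f_1,f_2): lcm = u^2. S = 25/9uv + 92/9u - 56/3.
  leading term uv: subtract (-25/27v)·f_2 from 25/9uv + 92/9u - 56/3 → 92/9u + 200/27v^2 + 700/27v - 56/3
  leading term u: subtract (-92/27)·f_2 from 92/9u + 200/27v^2 + 700/27v - 56/3 → 200/27v^2 + 1436/27v + 2072/27
  leading term v^2: no divisor's leading term divides it; move 200/27v^2 to the remainder.
  leading term v: no divisor's leading term divides it; move 1436/27v to the remainder.
  leading term 1: no divisor's leading term divides it; move 2072/27 to the remainder.
  remainder 200/27v^2 + 1436/27v + 2072/27 ≠ 0; add h_4 = 200/27v^2 + 1436/27v + 2072/27 to the basis.

S(f_1,f_3): lcm = u^2. S = -35/9uv - 28/9u - 56/3.
  leading term uv: subtract (35/27v)·f_2 from -35/9uv - 28/9u - 56/3 → -28/9u - 280/27v^2 - 980/27v - 56/3
  leading term u: subtract (28/27)·f_2 from -28/9u - 280/27v^2 - 980/27v - 56/3 → -280/27v^2 - 1204/27v - 1288/27
  leading term v^2: subtract (-7/5)·h_4 from -280/27v^2 - 1204/27v - 1288/27 → 448/15v + 896/15
  leading term v: no divisor's leading term divides it; move 448/15v to the remainder.
  leading term 1: no divisor's leading term divides it; move 896/15 to the remainder.
  remainder 448/15v + 896/15 ≠ 0; add h_5 = 448/15v + 896/15 to the basis.

The other S-polynomials (S(f_2,f_3), S(f_1,h_4), S(f_2,h_4), S(f_3,h_4), S(f_1,h_5), S(f_2,h_5), S(f_3,h_5), S(h_4,h_5)) all reduce to 0 modulo the current basis, so we have a Gröbner basis.
Inter-reduce: drop elements whose leading term is divisible by another's, tail-reduce, and make monic.
Reduced Gröbner basis: {u - 4, v + 2}.

Since the basis is lex-ordered, v + 2 is univariate in v. Its roots are {-2}. Back-substituting each root into the other basis elements fixes the other coordinates.
  v = -2: the earlier basis element becomes u - 4 = 0, giving u = 4 — point (4, -2).
Check: every point annihilates each of the original generators.

{(4, -2)}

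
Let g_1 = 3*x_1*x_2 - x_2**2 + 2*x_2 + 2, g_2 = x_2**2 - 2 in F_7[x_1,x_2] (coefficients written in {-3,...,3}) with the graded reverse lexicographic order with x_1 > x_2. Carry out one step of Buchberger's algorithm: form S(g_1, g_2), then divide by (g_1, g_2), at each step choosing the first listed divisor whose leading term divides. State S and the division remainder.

S(g_1, g_2) = 2*x_2**3 + 3*x_2**2 + 2*x_1 + 3*x_2; remainder on division = 2*x_1 - 1.

lcm(LM(g_1), LM(g_2)) = x_1*x_2**2.
S = (lcm/LT(g_1))·g_1 − (lcm/LT(g_2))·g_2 = 2*x_2**3 + 3*x_2**2 + 2*x_1 + 3*x_2.
Reduce S modulo (g_1, g_2) in that order:
  leading term x_2**3: subtract (2*x_2)·g_2 from 2*x_2**3 + 3*x_2**2 + 2*x_1 + 3*x_2 → 3*x_2**2 + 2*x_1
  leading term x_2**2: subtract (3)·g_2 from 3*x_2**2 + 2*x_1 → 2*x_1 - 1
  leading term x_1: no divisor's leading term divides it; move 2*x_1 to the remainder.
  leading term 1: no divisor's leading term divides it; move -1 to the remainder.
The remainder 2*x_1 - 1 is nonzero, so it would be added as the next basis element.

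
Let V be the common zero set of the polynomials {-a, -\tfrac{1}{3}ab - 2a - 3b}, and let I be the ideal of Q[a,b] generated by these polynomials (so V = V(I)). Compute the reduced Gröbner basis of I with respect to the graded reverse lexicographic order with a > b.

f_1 = -a, LT = a.
f_2 = -\tfrac{1}{3}ab - 2a - 3b, LT = ab.

S(f_1,f_2): lcm = ab. S = -6a - 9b.
  leading term a: subtract (6)·f_1 from -6a - 9b → -9b
  leading term b: no divisor's leading term divides it; move -9b to the remainder.
  remainder -9b ≠ 0; add g_3 = -9b to the basis.

The other S-polynomials (S(f_1,g_3), S(f_2,g_3)) all reduce to 0 modulo the current basis, so we have a Gröbner basis.
Inter-reduce: drop elements whose leading term is divisible by another's, tail-reduce, and make monic.

G = {a, b}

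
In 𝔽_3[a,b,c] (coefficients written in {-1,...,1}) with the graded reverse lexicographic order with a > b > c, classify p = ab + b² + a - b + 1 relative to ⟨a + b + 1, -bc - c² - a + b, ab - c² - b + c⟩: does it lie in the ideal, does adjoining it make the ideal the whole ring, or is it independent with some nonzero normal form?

ab + b² + a - b + 1 lies in I (it reduces to 0).

First compute the reduced Gröbner basis of I by Buchberger's algorithm.
f_1 = a + b + 1, LT = a.
f_2 = -bc - c² - a + b, LT = bc.
f_3 = ab - c² - b + c, LT = ab.

S(f_1,f_3): lcm = ab. S = b² + c² - b - c.
  reduce S modulo (f_1, f_2, f_3):
  remainder b² + c² - b - c ≠ 0; add h_4 = b² + c² - b - c to the basis.

S(f_2,f_3): lcm = abc. S = ac² + c³ + a² - ab + bc - c².
  reduce S modulo (f_1, f_2, f_3, h_4):
  remainder -c³ + c ≠ 0; add h_5 = -c³ + c to the basis.

The other S-polynomials (S(f_1,f_2), S(f_1,h_4), S(f_2,h_4), S(f_3,h_4), S(f_1,h_5), S(f_2,h_5), S(f_3,h_5), S(h_4,h_5)) all reduce to 0 modulo the current basis, so we have a Gröbner basis.
Inter-reduce: drop elements whose leading term is divisible by another's, tail-reduce, and make monic.
Reduced Gröbner basis: {c³ - c, b² + c² - b - c, bc + c² + b - 1, a + b + 1}.
Label its elements g_1 = c³ - c, g_2 = b² + c² - b - c, g_3 = bc + c² + b - 1, g_4 = a + b + 1.

Reduce p = ab + b² + a - b + 1 modulo G:
  leading term ab: subtract (b)·g_4 from ab + b² + a - b + 1 → a + b + 1
  leading term a: subtract (1)·g_4 from a + b + 1 → 0
  normal form = 0.
Since the normal form is 0, p ∈ I.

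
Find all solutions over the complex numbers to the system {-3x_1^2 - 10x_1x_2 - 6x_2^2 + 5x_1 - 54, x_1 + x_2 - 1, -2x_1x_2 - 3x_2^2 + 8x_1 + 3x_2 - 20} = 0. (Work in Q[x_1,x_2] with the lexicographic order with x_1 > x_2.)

{(5, -4)}

Compute a lex Gröbner basis by Buchberger's algorithm.
f_1 = -3x_1^2 - 10x_1x_2 + 5x_1 - 6x_2^2 - 54, LT = x_1^2.
f_2 = x_1 + x_2 - 1, LT = x_1.
f_3 = -2x_1x_2 + 8x_1 - 3x_2^2 + 3x_2 - 20, LT = x_1x_2.

S(f_1,f_2): lcm = x_1^2. S = 7/3x_1x_2 - 2/3x_1 + 2x_2^2 + 18.
  reduce S modulo (f_1, f_2, f_3):
  remainder -1/3x_2^2 + 3x_2 + 52/3 ≠ 0; add h_4 = -1/3x_2^2 + 3x_2 + 52/3 to the basis.

S(f_1,f_3): lcm = x_1^2x_2. S = 4x_1^2 + 11/6x_1x_2^2 - 1/6x_1x_2 - 10x_1 + 2x_2^3 + 18x_2.
  reduce S modulo (f_1, f_2, f_3, h_4):
  remainder 96x_2 + 384 ≠ 0; add h_5 = 96x_2 + 384 to the basis.

The other S-polynomials (S(f_2,f_3), S(f_1,h_4), S(f_2,h_4), S(f_3,h_4), S(f_1,h_5), S(f_2,h_5), S(f_3,h_5), S(h_4,h_5)) all reduce to 0 modulo the current basis, so we have a Gröbner basis.
Inter-reduce: drop elements whose leading term is divisible by another's, tail-reduce, and make monic.
Reduced Gröbner basis: {x_1 - 5, x_2 + 4}.

The lex basis is triangular: the last element involves only x_2. Solving x_2 + 4 = 0 gives x_2 ∈ {-4}; substituting each value into the earlier elements determines the remaining variables.
  x_2 = -4: the earlier basis element becomes x_1 - 5 = 0, giving x_1 = 5 — point (5, -4).
Zero-dimensionality of the ideal guarantees finitely many solutions over ℂ.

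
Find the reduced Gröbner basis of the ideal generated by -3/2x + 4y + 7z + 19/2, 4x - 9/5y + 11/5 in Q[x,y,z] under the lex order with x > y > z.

f_1 = -3/2x + 4y + 7z + 19/2, LT = x.
f_2 = 4x - 9/5y + 11/5, LT = x.

S(f_1,f_2): lcm = x. S = -133/60y - 14/3z - 413/60.
  reduce S modulo (f_1, f_2):
  remainder -133/60y - 14/3z - 413/60 ≠ 0; add g_3 = -133/60y - 14/3z - 413/60 to the basis.

The other S-polynomials (S(f_1,g_3), S(f_2,g_3)) all reduce to 0 modulo the current basis, so we have a Gröbner basis.
Inter-reduce: drop elements whose leading term is divisible by another's, tail-reduce, and make monic.

G = {x + 18/19z + 37/19, y + 40/19z + 59/19}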